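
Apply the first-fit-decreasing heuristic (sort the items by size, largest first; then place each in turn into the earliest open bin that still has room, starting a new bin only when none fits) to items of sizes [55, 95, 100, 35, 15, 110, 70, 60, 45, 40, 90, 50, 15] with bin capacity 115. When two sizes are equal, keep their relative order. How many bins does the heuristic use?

Sorted descending: 110, 100, 95, 90, 70, 60, 55, 50, 45, 40, 35, 15, 15.
  110 → bin 1 (new)  [load 110/115]
  100 → bin 2 (new)  [load 100/115]
  95 → bin 3 (new)  [load 95/115]
  90 → bin 4 (new)  [load 90/115]
  70 → bin 5 (new)  [load 70/115]
  60 → bin 6 (new)  [load 60/115]
  55 → bin 6  [load 115/115]
  50 → bin 7 (new)  [load 50/115]
  45 → bin 5  [load 115/115]
  40 → bin 7  [load 90/115]
  35 → bin 8 (new)  [load 35/115]
  15 → bin 2  [load 115/115]
  15 → bin 3  [load 110/115]
8 bins opened.

8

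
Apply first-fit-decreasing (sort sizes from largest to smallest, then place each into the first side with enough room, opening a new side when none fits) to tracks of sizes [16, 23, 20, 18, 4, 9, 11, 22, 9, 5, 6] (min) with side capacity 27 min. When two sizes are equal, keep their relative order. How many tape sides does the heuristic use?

Sorted descending: 23, 22, 20, 18, 16, 11, 9, 9, 6, 5, 4.
  23 → side 1 (new)  [load 23/27]
  22 → side 2 (new)  [load 22/27]
  20 → side 3 (new)  [load 20/27]
  18 → side 4 (new)  [load 18/27]
  16 → side 5 (new)  [load 16/27]
  11 → side 5  [load 27/27]
  9 → side 4  [load 27/27]
  9 → side 6 (new)  [load 9/27]
  6 → side 3  [load 26/27]
  5 → side 2  [load 27/27]
  4 → side 1  [load 27/27]
6 tape sides opened.

6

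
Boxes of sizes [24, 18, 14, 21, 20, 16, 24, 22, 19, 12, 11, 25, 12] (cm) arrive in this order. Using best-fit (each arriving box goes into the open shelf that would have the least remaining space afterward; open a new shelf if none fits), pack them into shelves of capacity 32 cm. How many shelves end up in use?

9

  24 → shelf 1 (new)  [load 24/32]
  18 → shelf 2 (new)  [load 18/32]
  14 → shelf 2  [load 32/32]
  21 → shelf 3 (new)  [load 21/32]
  20 → shelf 4 (new)  [load 20/32]
  16 → shelf 5 (new)  [load 16/32]
  24 → shelf 6 (new)  [load 24/32]
  22 → shelf 7 (new)  [load 22/32]
  19 → shelf 8 (new)  [load 19/32]
  12 → shelf 4  [load 32/32]
  11 → shelf 3  [load 32/32]
  25 → shelf 9 (new)  [load 25/32]
  12 → shelf 8  [load 31/32]
9 shelves opened.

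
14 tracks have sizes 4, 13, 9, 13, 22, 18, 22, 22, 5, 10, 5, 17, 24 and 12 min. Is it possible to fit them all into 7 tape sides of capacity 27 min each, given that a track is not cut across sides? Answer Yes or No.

Total = 196 min; ⌈196/27⌉ = 8.
At least 8 tape sides are required, but only 7 are allowed.

No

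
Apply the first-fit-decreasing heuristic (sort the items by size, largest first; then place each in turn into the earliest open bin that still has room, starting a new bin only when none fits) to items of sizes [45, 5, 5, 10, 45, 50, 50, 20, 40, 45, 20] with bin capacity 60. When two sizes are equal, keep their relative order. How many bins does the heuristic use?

7

Sorted descending: 50, 50, 45, 45, 45, 40, 20, 20, 10, 5, 5.
  50 → bin 1 (new)  [load 50/60]
  50 → bin 2 (new)  [load 50/60]
  45 → bin 3 (new)  [load 45/60]
  45 → bin 4 (new)  [load 45/60]
  45 → bin 5 (new)  [load 45/60]
  40 → bin 6 (new)  [load 40/60]
  20 → bin 6  [load 60/60]
  20 → bin 7 (new)  [load 20/60]
  10 → bin 1  [load 60/60]
  5 → bin 2  [load 55/60]
  5 → bin 2  [load 60/60]
7 bins opened.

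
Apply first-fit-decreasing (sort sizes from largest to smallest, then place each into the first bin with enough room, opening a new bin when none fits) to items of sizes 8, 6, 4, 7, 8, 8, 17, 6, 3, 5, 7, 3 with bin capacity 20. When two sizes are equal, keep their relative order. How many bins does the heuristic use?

5

Sorted descending: 17, 8, 8, 8, 7, 7, 6, 6, 5, 4, 3, 3.
  17 → bin 1 (new)  [load 17/20]
  8 → bin 2 (new)  [load 8/20]
  8 → bin 2  [load 16/20]
  8 → bin 3 (new)  [load 8/20]
  7 → bin 3  [load 15/20]
  7 → bin 4 (new)  [load 7/20]
  6 → bin 4  [load 13/20]
  6 → bin 4  [load 19/20]
  5 → bin 3  [load 20/20]
  4 → bin 2  [load 20/20]
  3 → bin 1  [load 20/20]
  3 → bin 5 (new)  [load 3/20]
5 bins opened.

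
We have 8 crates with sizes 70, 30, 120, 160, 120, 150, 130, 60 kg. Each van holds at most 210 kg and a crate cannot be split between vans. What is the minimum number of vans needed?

5

Total = 160 + 150 + 130 + 120 + 120 + 70 + 60 + 30 = 840 kg.
Lower bound: ⌈840/210⌉ = 4 vans.
Also, 5 crates each exceed 105 kg, and no two of those can share a van, so at least 5 vans are needed.
A packing using 5 vans:
  van 1: 160 + 30 = 190
  van 2: 150 + 60 = 210
  van 3: 130 + 70 = 200
  van 4: 120 = 120
  van 5: 120 = 120
This matches the lower bound, so 5 is optimal.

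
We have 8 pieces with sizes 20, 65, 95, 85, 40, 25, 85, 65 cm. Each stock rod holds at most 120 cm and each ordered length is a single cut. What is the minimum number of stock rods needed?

Total = 95 + 85 + 85 + 65 + 65 + 40 + 25 + 20 = 480 cm.
Lower bound: ⌈480/120⌉ = 4 stock rods.
Also, 5 pieces each exceed 60 cm, and no two of those can share a stock rod, so at least 5 stock rods are needed.
A packing using 5 stock rods:
  stock rod 1: 95 + 25 = 120
  stock rod 2: 85 + 20 = 105
  stock rod 3: 85 = 85
  stock rod 4: 65 + 40 = 105
  stock rod 5: 65 = 65
This matches the lower bound, so 5 is optimal.

5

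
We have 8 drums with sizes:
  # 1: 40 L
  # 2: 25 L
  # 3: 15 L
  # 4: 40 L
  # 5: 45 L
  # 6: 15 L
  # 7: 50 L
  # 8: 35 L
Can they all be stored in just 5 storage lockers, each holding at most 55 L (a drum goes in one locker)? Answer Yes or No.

Total = 265 L; ⌈265/55⌉ = 5.
The bound of 5 does not rule out 5, but exhaustive search shows no assignment into 5 storage lockers of capacity 55 L exists — the minimum is 6.

No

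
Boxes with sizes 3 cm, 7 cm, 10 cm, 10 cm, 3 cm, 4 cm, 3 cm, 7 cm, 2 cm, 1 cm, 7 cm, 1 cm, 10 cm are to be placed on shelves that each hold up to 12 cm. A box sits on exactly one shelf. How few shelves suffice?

7

Total = 10 + 10 + 10 + 7 + 7 + 7 + 4 + 3 + 3 + 3 + 2 + 1 + 1 = 68 cm.
Lower bound: ⌈68/12⌉ = 6 shelves.
A packing using 7 shelves:
  shelf 1: 10 + 2 = 12
  shelf 2: 10 + 1 + 1 = 12
  shelf 3: 10 = 10
  shelf 4: 7 + 4 = 11
  shelf 5: 7 + 3 = 10
  shelf 6: 7 + 3 = 10
  shelf 7: 3 = 3
No arrangement into 6 shelves stays within capacity, so 7 is optimal.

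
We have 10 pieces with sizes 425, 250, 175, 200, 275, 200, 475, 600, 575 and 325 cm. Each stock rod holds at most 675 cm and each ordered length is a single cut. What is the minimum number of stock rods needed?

Total = 600 + 575 + 475 + 425 + 325 + 275 + 250 + 200 + 200 + 175 = 3500 cm.
Lower bound: ⌈3500/675⌉ = 6 stock rods.
A packing using 6 stock rods:
  stock rod 1: 600 = 600
  stock rod 2: 575 = 575
  stock rod 3: 475 + 200 = 675
  stock rod 4: 425 + 250 = 675
  stock rod 5: 325 + 275 = 600
  stock rod 6: 200 + 175 = 375
This matches the lower bound, so 6 is optimal.

6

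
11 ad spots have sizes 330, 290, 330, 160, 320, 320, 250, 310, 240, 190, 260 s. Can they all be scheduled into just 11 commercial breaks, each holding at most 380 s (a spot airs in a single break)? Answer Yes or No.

Yes

A valid assignment using 10 commercial breaks:
  break 1: 330 = 330
  break 2: 330 = 330
  break 3: 320 = 320
  break 4: 320 = 320
  break 5: 310 = 310
  break 6: 290 = 290
  break 7: 260 = 260
  break 8: 250 = 250
  break 9: 240 = 240
  break 10: 190 + 160 = 350
That uses only 10 ≤ 11, so 11 commercial breaks are enough.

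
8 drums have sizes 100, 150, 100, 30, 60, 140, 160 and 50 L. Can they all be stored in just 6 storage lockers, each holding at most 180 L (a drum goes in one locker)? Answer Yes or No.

A valid assignment using 5 storage lockers:
  locker 1: 160 = 160
  locker 2: 150 + 30 = 180
  locker 3: 140 = 140
  locker 4: 100 + 60 = 160
  locker 5: 100 + 50 = 150
That uses only 5 ≤ 6, so 6 storage lockers are enough.

Yes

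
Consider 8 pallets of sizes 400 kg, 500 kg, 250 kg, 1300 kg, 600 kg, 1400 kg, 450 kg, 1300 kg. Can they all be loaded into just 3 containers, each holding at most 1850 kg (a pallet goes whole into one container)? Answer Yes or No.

No

Total = 6200 kg; ⌈6200/1850⌉ = 4.
At least 4 containers are required, but only 3 are allowed.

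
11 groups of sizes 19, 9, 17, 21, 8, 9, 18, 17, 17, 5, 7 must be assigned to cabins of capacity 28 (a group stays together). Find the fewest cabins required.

6

Total = 21 + 19 + 18 + 17 + 17 + 17 + 9 + 9 + 8 + 7 + 5 = 147.
Lower bound: ⌈147/28⌉ = 6 cabins.
A packing using 6 cabins:
  cabin 1: 21 + 7 = 28
  cabin 2: 19 + 9 = 28
  cabin 3: 18 + 9 = 27
  cabin 4: 17 + 8 = 25
  cabin 5: 17 + 5 = 22
  cabin 6: 17 = 17
This matches the lower bound, so 6 is optimal.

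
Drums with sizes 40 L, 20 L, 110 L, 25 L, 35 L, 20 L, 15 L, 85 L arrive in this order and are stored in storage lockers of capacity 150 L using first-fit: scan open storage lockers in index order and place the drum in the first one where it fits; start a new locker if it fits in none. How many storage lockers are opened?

3

  40 → locker 1 (new)  [load 40/150]
  20 → locker 1  [load 60/150]
  110 → locker 2 (new)  [load 110/150]
  25 → locker 1  [load 85/150]
  35 → locker 1  [load 120/150]
  20 → locker 1  [load 140/150]
  15 → locker 2  [load 125/150]
  85 → locker 3 (new)  [load 85/150]
3 storage lockers opened.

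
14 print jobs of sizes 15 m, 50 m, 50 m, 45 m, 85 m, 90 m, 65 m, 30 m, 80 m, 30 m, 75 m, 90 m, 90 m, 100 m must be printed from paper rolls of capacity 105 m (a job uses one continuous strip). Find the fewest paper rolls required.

Total = 100 + 90 + 90 + 90 + 85 + 80 + 75 + 65 + 50 + 50 + 45 + 30 + 30 + 15 = 895 m.
Lower bound: ⌈895/105⌉ = 9 paper rolls.
A packing using 10 paper rolls:
  roll 1: 100 = 100
  roll 2: 90 + 15 = 105
  roll 3: 90 = 90
  roll 4: 90 = 90
  roll 5: 85 = 85
  roll 6: 80 = 80
  roll 7: 75 + 30 = 105
  roll 8: 65 + 30 = 95
  roll 9: 50 + 50 = 100
  roll 10: 45 = 45
No arrangement into 9 paper rolls stays within capacity, so 10 is optimal.

10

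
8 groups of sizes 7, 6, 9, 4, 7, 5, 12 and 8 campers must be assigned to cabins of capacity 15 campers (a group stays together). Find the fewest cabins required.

5

Total = 12 + 9 + 8 + 7 + 7 + 6 + 5 + 4 = 58 campers.
Lower bound: ⌈58/15⌉ = 4 cabins.
A packing using 5 cabins:
  cabin 1: 12 = 12
  cabin 2: 9 + 6 = 15
  cabin 3: 8 + 7 = 15
  cabin 4: 7 + 5 = 12
  cabin 5: 4 = 4
No arrangement into 4 cabins stays within capacity, so 5 is optimal.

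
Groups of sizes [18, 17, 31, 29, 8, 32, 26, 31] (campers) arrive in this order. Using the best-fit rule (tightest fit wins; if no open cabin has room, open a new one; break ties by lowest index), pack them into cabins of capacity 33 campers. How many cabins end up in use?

7

  18 → cabin 1 (new)  [load 18/33]
  17 → cabin 2 (new)  [load 17/33]
  31 → cabin 3 (new)  [load 31/33]
  29 → cabin 4 (new)  [load 29/33]
  8 → cabin 1  [load 26/33]
  32 → cabin 5 (new)  [load 32/33]
  26 → cabin 6 (new)  [load 26/33]
  31 → cabin 7 (new)  [load 31/33]
7 cabins opened.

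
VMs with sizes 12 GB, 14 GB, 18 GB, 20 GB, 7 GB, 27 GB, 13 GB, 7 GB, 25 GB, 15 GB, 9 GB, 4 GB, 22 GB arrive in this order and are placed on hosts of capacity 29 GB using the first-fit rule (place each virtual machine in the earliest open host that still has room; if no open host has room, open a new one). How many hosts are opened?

  12 → host 1 (new)  [load 12/29]
  14 → host 1  [load 26/29]
  18 → host 2 (new)  [load 18/29]
  20 → host 3 (new)  [load 20/29]
  7 → host 2  [load 25/29]
  27 → host 4 (new)  [load 27/29]
  13 → host 5 (new)  [load 13/29]
  7 → host 3  [load 27/29]
  25 → host 6 (new)  [load 25/29]
  15 → host 5  [load 28/29]
  9 → host 7 (new)  [load 9/29]
  4 → host 2  [load 29/29]
  22 → host 8 (new)  [load 22/29]
8 hosts opened.

8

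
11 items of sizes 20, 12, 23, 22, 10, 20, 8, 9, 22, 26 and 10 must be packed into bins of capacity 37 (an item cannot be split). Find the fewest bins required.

6

Total = 26 + 23 + 22 + 22 + 20 + 20 + 12 + 10 + 10 + 9 + 8 = 182.
Lower bound: ⌈182/37⌉ = 5 bins.
Also, 6 items each exceed 37/2, and no two of those can share a bin, so at least 6 bins are needed.
A packing using 6 bins:
  bin 1: 26 + 10 = 36
  bin 2: 23 + 12 = 35
  bin 3: 22 + 10 = 32
  bin 4: 22 + 9 = 31
  bin 5: 20 + 8 = 28
  bin 6: 20 = 20
This matches the lower bound, so 6 is optimal.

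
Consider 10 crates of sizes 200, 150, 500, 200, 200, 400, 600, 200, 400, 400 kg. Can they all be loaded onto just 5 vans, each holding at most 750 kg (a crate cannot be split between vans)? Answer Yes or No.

A valid assignment using 5 vans:
  van 1: 600 + 150 = 750
  van 2: 500 + 200 = 700
  van 3: 400 + 200 = 600
  van 4: 400 + 200 = 600
  van 5: 400 + 200 = 600
Every load is within 750 kg, so 5 vans suffice.

Yes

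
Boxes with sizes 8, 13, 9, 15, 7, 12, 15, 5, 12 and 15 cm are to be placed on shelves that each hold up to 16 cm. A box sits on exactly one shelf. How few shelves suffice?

8

Total = 15 + 15 + 15 + 13 + 12 + 12 + 9 + 8 + 7 + 5 = 111 cm.
Lower bound: ⌈111/16⌉ = 7 shelves.
A packing using 8 shelves:
  shelf 1: 15 = 15
  shelf 2: 15 = 15
  shelf 3: 15 = 15
  shelf 4: 13 = 13
  shelf 5: 12 = 12
  shelf 6: 12 = 12
  shelf 7: 9 + 7 = 16
  shelf 8: 8 + 5 = 13
No arrangement into 7 shelves stays within capacity, so 8 is optimal.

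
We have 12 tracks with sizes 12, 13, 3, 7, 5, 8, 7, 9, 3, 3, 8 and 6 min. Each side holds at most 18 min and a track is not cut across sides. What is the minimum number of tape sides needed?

Total = 13 + 12 + 9 + 8 + 8 + 7 + 7 + 6 + 5 + 3 + 3 + 3 = 84 min.
Lower bound: ⌈84/18⌉ = 5 tape sides.
A packing using 5 tape sides:
  side 1: 13 + 5 = 18
  side 2: 12 + 6 = 18
  side 3: 9 + 8 = 17
  side 4: 8 + 7 + 3 = 18
  side 5: 7 + 3 + 3 = 13
This matches the lower bound, so 5 is optimal.

5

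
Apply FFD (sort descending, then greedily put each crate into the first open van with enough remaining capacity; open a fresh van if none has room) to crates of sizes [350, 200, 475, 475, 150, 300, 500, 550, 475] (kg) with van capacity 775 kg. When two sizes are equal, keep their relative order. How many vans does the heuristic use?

Sorted descending: 550, 500, 475, 475, 475, 350, 300, 200, 150.
  550 → van 1 (new)  [load 550/775]
  500 → van 2 (new)  [load 500/775]
  475 → van 3 (new)  [load 475/775]
  475 → van 4 (new)  [load 475/775]
  475 → van 5 (new)  [load 475/775]
  350 → van 6 (new)  [load 350/775]
  300 → van 3  [load 775/775]
  200 → van 1  [load 750/775]
  150 → van 2  [load 650/775]
6 vans opened.

6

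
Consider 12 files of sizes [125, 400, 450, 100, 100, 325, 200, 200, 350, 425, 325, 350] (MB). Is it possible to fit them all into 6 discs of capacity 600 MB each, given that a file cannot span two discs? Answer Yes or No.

No

Total = 3350 MB; ⌈3350/600⌉ = 6.
7 files each exceed half the capacity and cannot share a disc, forcing at least 7 discs.
At least 7 discs are required, but only 6 are allowed.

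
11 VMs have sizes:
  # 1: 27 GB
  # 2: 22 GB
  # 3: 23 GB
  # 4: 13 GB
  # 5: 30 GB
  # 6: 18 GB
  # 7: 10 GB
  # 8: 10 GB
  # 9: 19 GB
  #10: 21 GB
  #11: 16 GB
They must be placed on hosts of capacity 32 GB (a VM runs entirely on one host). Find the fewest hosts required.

8

Total = 30 + 27 + 23 + 22 + 21 + 19 + 18 + 16 + 13 + 10 + 10 = 209 GB.
Lower bound: ⌈209/32⌉ = 7 hosts.
A packing using 8 hosts:
  host 1: 30 = 30
  host 2: 27 = 27
  host 3: 23 = 23
  host 4: 22 + 10 = 32
  host 5: 21 + 10 = 31
  host 6: 19 + 13 = 32
  host 7: 18 = 18
  host 8: 16 = 16
No arrangement into 7 hosts stays within capacity, so 8 is optimal.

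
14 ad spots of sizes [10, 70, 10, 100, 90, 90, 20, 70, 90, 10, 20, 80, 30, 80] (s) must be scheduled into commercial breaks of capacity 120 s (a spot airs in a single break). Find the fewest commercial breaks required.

8

Total = 100 + 90 + 90 + 90 + 80 + 80 + 70 + 70 + 30 + 20 + 20 + 10 + 10 + 10 = 770 s.
Lower bound: ⌈770/120⌉ = 7 commercial breaks.
Also, 8 ad spots each exceed 60 s, and no two of those can share a break, so at least 8 commercial breaks are needed.
A packing using 8 commercial breaks:
  break 1: 100 + 20 = 120
  break 2: 90 + 30 = 120
  break 3: 90 + 20 + 10 = 120
  break 4: 90 + 10 + 10 = 110
  break 5: 80 = 80
  break 6: 80 = 80
  break 7: 70 = 70
  break 8: 70 = 70
This matches the lower bound, so 8 is optimal.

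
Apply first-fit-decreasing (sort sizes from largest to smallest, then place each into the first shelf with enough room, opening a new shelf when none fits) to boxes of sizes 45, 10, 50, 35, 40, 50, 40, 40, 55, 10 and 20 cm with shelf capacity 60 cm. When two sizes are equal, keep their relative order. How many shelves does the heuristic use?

8

Sorted descending: 55, 50, 50, 45, 40, 40, 40, 35, 20, 10, 10.
  55 → shelf 1 (new)  [load 55/60]
  50 → shelf 2 (new)  [load 50/60]
  50 → shelf 3 (new)  [load 50/60]
  45 → shelf 4 (new)  [load 45/60]
  40 → shelf 5 (new)  [load 40/60]
  40 → shelf 6 (new)  [load 40/60]
  40 → shelf 7 (new)  [load 40/60]
  35 → shelf 8 (new)  [load 35/60]
  20 → shelf 5  [load 60/60]
  10 → shelf 2  [load 60/60]
  10 → shelf 3  [load 60/60]
8 shelves opened.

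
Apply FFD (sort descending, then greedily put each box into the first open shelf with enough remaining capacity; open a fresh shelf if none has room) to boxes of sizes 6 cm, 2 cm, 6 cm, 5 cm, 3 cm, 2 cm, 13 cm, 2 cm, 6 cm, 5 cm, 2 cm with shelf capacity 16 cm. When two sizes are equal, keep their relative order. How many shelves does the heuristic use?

Sorted descending: 13, 6, 6, 6, 5, 5, 3, 2, 2, 2, 2.
  13 → shelf 1 (new)  [load 13/16]
  6 → shelf 2 (new)  [load 6/16]
  6 → shelf 2  [load 12/16]
  6 → shelf 3 (new)  [load 6/16]
  5 → shelf 3  [load 11/16]
  5 → shelf 3  [load 16/16]
  3 → shelf 1  [load 16/16]
  2 → shelf 2  [load 14/16]
  2 → shelf 2  [load 16/16]
  2 → shelf 4 (new)  [load 2/16]
  2 → shelf 4  [load 4/16]
4 shelves opened.

4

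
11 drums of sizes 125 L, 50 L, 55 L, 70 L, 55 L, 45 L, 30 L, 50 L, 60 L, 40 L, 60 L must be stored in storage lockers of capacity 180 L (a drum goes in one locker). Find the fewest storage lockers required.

4

Total = 125 + 70 + 60 + 60 + 55 + 55 + 50 + 50 + 45 + 40 + 30 = 640 L.
Lower bound: ⌈640/180⌉ = 4 storage lockers.
A packing using 4 storage lockers:
  locker 1: 125 + 55 = 180
  locker 2: 70 + 60 + 50 = 180
  locker 3: 60 + 55 + 50 = 165
  locker 4: 45 + 40 + 30 = 115
This matches the lower bound, so 4 is optimal.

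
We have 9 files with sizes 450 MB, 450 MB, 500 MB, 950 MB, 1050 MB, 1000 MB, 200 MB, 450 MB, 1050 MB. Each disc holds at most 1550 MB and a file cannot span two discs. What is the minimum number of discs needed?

5

Total = 1050 + 1050 + 1000 + 950 + 500 + 450 + 450 + 450 + 200 = 6100 MB.
Lower bound: ⌈6100/1550⌉ = 4 discs.
A packing using 5 discs:
  disc 1: 1050 + 500 = 1550
  disc 2: 1050 + 450 = 1500
  disc 3: 1000 + 450 = 1450
  disc 4: 950 + 450 = 1400
  disc 5: 200 = 200
No arrangement into 4 discs stays within capacity, so 5 is optimal.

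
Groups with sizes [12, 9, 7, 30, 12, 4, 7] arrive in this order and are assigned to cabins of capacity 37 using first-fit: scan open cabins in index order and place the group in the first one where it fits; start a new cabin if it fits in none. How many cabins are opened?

  12 → cabin 1 (new)  [load 12/37]
  9 → cabin 1  [load 21/37]
  7 → cabin 1  [load 28/37]
  30 → cabin 2 (new)  [load 30/37]
  12 → cabin 3 (new)  [load 12/37]
  4 → cabin 1  [load 32/37]
  7 → cabin 2  [load 37/37]
3 cabins opened.

3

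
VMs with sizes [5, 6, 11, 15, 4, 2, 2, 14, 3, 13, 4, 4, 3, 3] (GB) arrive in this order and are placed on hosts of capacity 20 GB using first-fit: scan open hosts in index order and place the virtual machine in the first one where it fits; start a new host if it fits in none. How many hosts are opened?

  5 → host 1 (new)  [load 5/20]
  6 → host 1  [load 11/20]
  11 → host 2 (new)  [load 11/20]
  15 → host 3 (new)  [load 15/20]
  4 → host 1  [load 15/20]
  2 → host 1  [load 17/20]
  2 → host 1  [load 19/20]
  14 → host 4 (new)  [load 14/20]
  3 → host 2  [load 14/20]
  13 → host 5 (new)  [load 13/20]
  4 → host 2  [load 18/20]
  4 → host 3  [load 19/20]
  3 → host 4  [load 17/20]
  3 → host 4  [load 20/20]
5 hosts opened.

5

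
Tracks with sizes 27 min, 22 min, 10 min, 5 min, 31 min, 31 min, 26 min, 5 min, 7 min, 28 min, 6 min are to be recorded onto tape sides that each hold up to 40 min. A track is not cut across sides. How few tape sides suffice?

6

Total = 31 + 31 + 28 + 27 + 26 + 22 + 10 + 7 + 6 + 5 + 5 = 198 min.
Lower bound: ⌈198/40⌉ = 5 tape sides.
Also, 6 tracks each exceed 20 min, and no two of those can share a side, so at least 6 tape sides are needed.
A packing using 6 tape sides:
  side 1: 31 + 7 = 38
  side 2: 31 + 6 = 37
  side 3: 28 + 10 = 38
  side 4: 27 + 5 + 5 = 37
  side 5: 26 = 26
  side 6: 22 = 22
This matches the lower bound, so 6 is optimal.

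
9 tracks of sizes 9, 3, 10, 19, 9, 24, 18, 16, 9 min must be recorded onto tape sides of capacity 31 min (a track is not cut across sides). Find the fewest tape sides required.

Total = 24 + 19 + 18 + 16 + 10 + 9 + 9 + 9 + 3 = 117 min.
Lower bound: ⌈117/31⌉ = 4 tape sides.
A packing using 5 tape sides:
  side 1: 24 + 3 = 27
  side 2: 19 + 10 = 29
  side 3: 18 + 9 = 27
  side 4: 16 + 9 = 25
  side 5: 9 = 9
No arrangement into 4 tape sides stays within capacity, so 5 is optimal.

5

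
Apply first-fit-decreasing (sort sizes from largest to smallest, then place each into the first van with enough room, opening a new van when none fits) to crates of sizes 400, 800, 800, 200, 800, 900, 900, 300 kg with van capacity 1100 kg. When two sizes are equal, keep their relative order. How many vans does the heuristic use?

6

Sorted descending: 900, 900, 800, 800, 800, 400, 300, 200.
  900 → van 1 (new)  [load 900/1100]
  900 → van 2 (new)  [load 900/1100]
  800 → van 3 (new)  [load 800/1100]
  800 → van 4 (new)  [load 800/1100]
  800 → van 5 (new)  [load 800/1100]
  400 → van 6 (new)  [load 400/1100]
  300 → van 3  [load 1100/1100]
  200 → van 1  [load 1100/1100]
6 vans opened.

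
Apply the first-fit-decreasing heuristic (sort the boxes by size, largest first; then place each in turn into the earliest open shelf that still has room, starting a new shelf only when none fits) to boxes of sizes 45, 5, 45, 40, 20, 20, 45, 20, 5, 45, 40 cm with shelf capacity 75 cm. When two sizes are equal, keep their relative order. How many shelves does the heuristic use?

Sorted descending: 45, 45, 45, 45, 40, 40, 20, 20, 20, 5, 5.
  45 → shelf 1 (new)  [load 45/75]
  45 → shelf 2 (new)  [load 45/75]
  45 → shelf 3 (new)  [load 45/75]
  45 → shelf 4 (new)  [load 45/75]
  40 → shelf 5 (new)  [load 40/75]
  40 → shelf 6 (new)  [load 40/75]
  20 → shelf 1  [load 65/75]
  20 → shelf 2  [load 65/75]
  20 → shelf 3  [load 65/75]
  5 → shelf 1  [load 70/75]
  5 → shelf 1  [load 75/75]
6 shelves opened.

6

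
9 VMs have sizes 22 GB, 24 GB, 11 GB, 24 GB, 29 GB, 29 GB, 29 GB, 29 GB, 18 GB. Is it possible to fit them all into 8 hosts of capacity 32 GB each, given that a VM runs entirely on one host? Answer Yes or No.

Yes

A valid assignment using 8 hosts:
  host 1: 29 = 29
  host 2: 29 = 29
  host 3: 29 = 29
  host 4: 29 = 29
  host 5: 24 = 24
  host 6: 24 = 24
  host 7: 22 = 22
  host 8: 18 + 11 = 29
Every load is within 32 GB, so 8 hosts suffice.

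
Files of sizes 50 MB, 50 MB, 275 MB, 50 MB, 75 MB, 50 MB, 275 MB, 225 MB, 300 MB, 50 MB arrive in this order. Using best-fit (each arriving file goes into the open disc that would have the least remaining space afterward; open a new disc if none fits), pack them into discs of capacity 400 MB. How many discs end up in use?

4

  50 → disc 1 (new)  [load 50/400]
  50 → disc 1  [load 100/400]
  275 → disc 1  [load 375/400]
  50 → disc 2 (new)  [load 50/400]
  75 → disc 2  [load 125/400]
  50 → disc 2  [load 175/400]
  275 → disc 3 (new)  [load 275/400]
  225 → disc 2  [load 400/400]
  300 → disc 4 (new)  [load 300/400]
  50 → disc 4  [load 350/400]
4 discs opened.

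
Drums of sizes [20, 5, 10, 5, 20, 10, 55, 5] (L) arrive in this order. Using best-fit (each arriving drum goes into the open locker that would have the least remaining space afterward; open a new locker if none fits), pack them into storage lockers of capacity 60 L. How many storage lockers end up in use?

  20 → locker 1 (new)  [load 20/60]
  5 → locker 1  [load 25/60]
  10 → locker 1  [load 35/60]
  5 → locker 1  [load 40/60]
  20 → locker 1  [load 60/60]
  10 → locker 2 (new)  [load 10/60]
  55 → locker 3 (new)  [load 55/60]
  5 → locker 3  [load 60/60]
3 storage lockers opened.

3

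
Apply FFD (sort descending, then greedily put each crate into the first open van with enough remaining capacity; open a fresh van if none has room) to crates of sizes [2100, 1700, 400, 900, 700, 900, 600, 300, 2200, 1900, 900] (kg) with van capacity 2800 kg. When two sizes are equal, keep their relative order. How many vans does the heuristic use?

5

Sorted descending: 2200, 2100, 1900, 1700, 900, 900, 900, 700, 600, 400, 300.
  2200 → van 1 (new)  [load 2200/2800]
  2100 → van 2 (new)  [load 2100/2800]
  1900 → van 3 (new)  [load 1900/2800]
  1700 → van 4 (new)  [load 1700/2800]
  900 → van 3  [load 2800/2800]
  900 → van 4  [load 2600/2800]
  900 → van 5 (new)  [load 900/2800]
  700 → van 2  [load 2800/2800]
  600 → van 1  [load 2800/2800]
  400 → van 5  [load 1300/2800]
  300 → van 5  [load 1600/2800]
5 vans opened.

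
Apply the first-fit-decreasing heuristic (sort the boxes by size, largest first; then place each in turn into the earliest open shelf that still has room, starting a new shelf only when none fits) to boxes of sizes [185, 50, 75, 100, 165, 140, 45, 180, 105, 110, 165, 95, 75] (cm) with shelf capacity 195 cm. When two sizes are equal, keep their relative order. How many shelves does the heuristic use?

9

Sorted descending: 185, 180, 165, 165, 140, 110, 105, 100, 95, 75, 75, 50, 45.
  185 → shelf 1 (new)  [load 185/195]
  180 → shelf 2 (new)  [load 180/195]
  165 → shelf 3 (new)  [load 165/195]
  165 → shelf 4 (new)  [load 165/195]
  140 → shelf 5 (new)  [load 140/195]
  110 → shelf 6 (new)  [load 110/195]
  105 → shelf 7 (new)  [load 105/195]
  100 → shelf 8 (new)  [load 100/195]
  95 → shelf 8  [load 195/195]
  75 → shelf 6  [load 185/195]
  75 → shelf 7  [load 180/195]
  50 → shelf 5  [load 190/195]
  45 → shelf 9 (new)  [load 45/195]
9 shelves opened.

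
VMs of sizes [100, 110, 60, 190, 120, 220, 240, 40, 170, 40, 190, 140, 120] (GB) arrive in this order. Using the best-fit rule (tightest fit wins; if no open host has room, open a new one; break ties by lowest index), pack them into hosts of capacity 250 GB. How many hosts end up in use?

8

  100 → host 1 (new)  [load 100/250]
  110 → host 1  [load 210/250]
  60 → host 2 (new)  [load 60/250]
  190 → host 2  [load 250/250]
  120 → host 3 (new)  [load 120/250]
  220 → host 4 (new)  [load 220/250]
  240 → host 5 (new)  [load 240/250]
  40 → host 1  [load 250/250]
  170 → host 6 (new)  [load 170/250]
  40 → host 6  [load 210/250]
  190 → host 7 (new)  [load 190/250]
  140 → host 8 (new)  [load 140/250]
  120 → host 3  [load 240/250]
8 hosts opened.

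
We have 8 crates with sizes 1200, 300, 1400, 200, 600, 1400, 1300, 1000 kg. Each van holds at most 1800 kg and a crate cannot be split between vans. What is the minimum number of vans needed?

Total = 1400 + 1400 + 1300 + 1200 + 1000 + 600 + 300 + 200 = 7400 kg.
Lower bound: ⌈7400/1800⌉ = 5 vans.
A packing using 5 vans:
  van 1: 1400 + 300 = 1700
  van 2: 1400 + 200 = 1600
  van 3: 1300 = 1300
  van 4: 1200 + 600 = 1800
  van 5: 1000 = 1000
This matches the lower bound, so 5 is optimal.

5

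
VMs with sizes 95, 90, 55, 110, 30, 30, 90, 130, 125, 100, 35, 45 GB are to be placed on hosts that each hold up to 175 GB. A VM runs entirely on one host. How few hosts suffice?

7

Total = 130 + 125 + 110 + 100 + 95 + 90 + 90 + 55 + 45 + 35 + 30 + 30 = 935 GB.
Lower bound: ⌈935/175⌉ = 6 hosts.
Also, 7 VMs each exceed 175/2 GB, and no two of those can share a host, so at least 7 hosts are needed.
A packing using 7 hosts:
  host 1: 130 + 45 = 175
  host 2: 125 + 35 = 160
  host 3: 110 + 55 = 165
  host 4: 100 + 30 + 30 = 160
  host 5: 95 = 95
  host 6: 90 = 90
  host 7: 90 = 90
This matches the lower bound, so 7 is optimal.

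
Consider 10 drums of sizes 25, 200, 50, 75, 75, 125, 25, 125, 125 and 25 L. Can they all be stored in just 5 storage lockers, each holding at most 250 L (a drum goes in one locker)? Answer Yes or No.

A valid assignment using 4 storage lockers:
  locker 1: 200 + 50 = 250
  locker 2: 125 + 125 = 250
  locker 3: 125 + 75 + 25 + 25 = 250
  locker 4: 75 + 25 = 100
That uses only 4 ≤ 5, so 5 storage lockers are enough.

Yes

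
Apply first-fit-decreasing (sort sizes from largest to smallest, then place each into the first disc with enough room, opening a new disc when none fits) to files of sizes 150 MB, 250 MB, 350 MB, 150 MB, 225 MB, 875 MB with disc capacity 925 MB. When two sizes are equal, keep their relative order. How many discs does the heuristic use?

Sorted descending: 875, 350, 250, 225, 150, 150.
  875 → disc 1 (new)  [load 875/925]
  350 → disc 2 (new)  [load 350/925]
  250 → disc 2  [load 600/925]
  225 → disc 2  [load 825/925]
  150 → disc 3 (new)  [load 150/925]
  150 → disc 3  [load 300/925]
3 discs opened.

3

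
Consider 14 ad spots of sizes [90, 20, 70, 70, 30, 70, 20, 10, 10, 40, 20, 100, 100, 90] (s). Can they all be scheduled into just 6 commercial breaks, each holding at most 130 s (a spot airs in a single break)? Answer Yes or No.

No

Total = 740 s; ⌈740/130⌉ = 6.
7 ad spots each exceed half the capacity and cannot share a break, forcing at least 7 commercial breaks.
At least 7 commercial breaks are required, but only 6 are allowed.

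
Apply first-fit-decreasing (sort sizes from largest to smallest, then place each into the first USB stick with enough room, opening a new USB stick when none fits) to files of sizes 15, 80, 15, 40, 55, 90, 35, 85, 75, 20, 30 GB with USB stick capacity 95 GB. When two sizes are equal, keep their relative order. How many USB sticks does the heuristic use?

6

Sorted descending: 90, 85, 80, 75, 55, 40, 35, 30, 20, 15, 15.
  90 → USB stick 1 (new)  [load 90/95]
  85 → USB stick 2 (new)  [load 85/95]
  80 → USB stick 3 (new)  [load 80/95]
  75 → USB stick 4 (new)  [load 75/95]
  55 → USB stick 5 (new)  [load 55/95]
  40 → USB stick 5  [load 95/95]
  35 → USB stick 6 (new)  [load 35/95]
  30 → USB stick 6  [load 65/95]
  20 → USB stick 4  [load 95/95]
  15 → USB stick 3  [load 95/95]
  15 → USB stick 6  [load 80/95]
6 USB sticks opened.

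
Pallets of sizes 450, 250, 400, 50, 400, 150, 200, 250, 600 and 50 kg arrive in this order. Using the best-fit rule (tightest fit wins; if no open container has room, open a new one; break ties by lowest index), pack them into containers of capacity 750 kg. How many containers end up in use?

  450 → container 1 (new)  [load 450/750]
  250 → container 1  [load 700/750]
  400 → container 2 (new)  [load 400/750]
  50 → container 1  [load 750/750]
  400 → container 3 (new)  [load 400/750]
  150 → container 2  [load 550/750]
  200 → container 2  [load 750/750]
  250 → container 3  [load 650/750]
  600 → container 4 (new)  [load 600/750]
  50 → container 3  [load 700/750]
4 containers opened.

4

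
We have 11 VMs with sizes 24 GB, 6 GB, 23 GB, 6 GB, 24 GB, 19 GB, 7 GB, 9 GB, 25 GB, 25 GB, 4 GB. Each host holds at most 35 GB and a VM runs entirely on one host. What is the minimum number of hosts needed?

Total = 25 + 25 + 24 + 24 + 23 + 19 + 9 + 7 + 6 + 6 + 4 = 172 GB.
Lower bound: ⌈172/35⌉ = 5 hosts.
Also, 6 VMs each exceed 35/2 GB, and no two of those can share a host, so at least 6 hosts are needed.
A packing using 6 hosts:
  host 1: 25 + 9 = 34
  host 2: 25 + 7 = 32
  host 3: 24 + 6 + 4 = 34
  host 4: 24 + 6 = 30
  host 5: 23 = 23
  host 6: 19 = 19
This matches the lower bound, so 6 is optimal.

6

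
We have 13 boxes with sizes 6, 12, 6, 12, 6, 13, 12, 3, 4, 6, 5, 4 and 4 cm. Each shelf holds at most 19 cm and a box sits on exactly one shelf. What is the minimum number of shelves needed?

5

Total = 13 + 12 + 12 + 12 + 6 + 6 + 6 + 6 + 5 + 4 + 4 + 4 + 3 = 93 cm.
Lower bound: ⌈93/19⌉ = 5 shelves.
A packing using 5 shelves:
  shelf 1: 13 + 6 = 19
  shelf 2: 12 + 6 = 18
  shelf 3: 12 + 6 = 18
  shelf 4: 12 + 4 + 3 = 19
  shelf 5: 6 + 5 + 4 + 4 = 19
This matches the lower bound, so 5 is optimal.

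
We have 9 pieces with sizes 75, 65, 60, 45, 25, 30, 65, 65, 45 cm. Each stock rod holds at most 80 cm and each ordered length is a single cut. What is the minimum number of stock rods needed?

Total = 75 + 65 + 65 + 65 + 60 + 45 + 45 + 30 + 25 = 475 cm.
Lower bound: ⌈475/80⌉ = 6 stock rods.
Also, 7 pieces each exceed 40 cm, and no two of those can share a stock rod, so at least 7 stock rods are needed.
A packing using 7 stock rods:
  stock rod 1: 75 = 75
  stock rod 2: 65 = 65
  stock rod 3: 65 = 65
  stock rod 4: 65 = 65
  stock rod 5: 60 = 60
  stock rod 6: 45 + 30 = 75
  stock rod 7: 45 + 25 = 70
This matches the lower bound, so 7 is optimal.

7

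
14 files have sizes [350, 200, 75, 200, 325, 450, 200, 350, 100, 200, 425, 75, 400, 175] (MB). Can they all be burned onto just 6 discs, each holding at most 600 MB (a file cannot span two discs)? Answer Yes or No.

No

Total = 3525 MB; ⌈3525/600⌉ = 6.
The bound of 6 does not rule out 6, but exhaustive search shows no assignment into 6 discs of capacity 600 MB exists — the minimum is 7.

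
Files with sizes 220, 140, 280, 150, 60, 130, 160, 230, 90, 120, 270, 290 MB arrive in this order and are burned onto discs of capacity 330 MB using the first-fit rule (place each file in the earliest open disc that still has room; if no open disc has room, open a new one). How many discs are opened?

  220 → disc 1 (new)  [load 220/330]
  140 → disc 2 (new)  [load 140/330]
  280 → disc 3 (new)  [load 280/330]
  150 → disc 2  [load 290/330]
  60 → disc 1  [load 280/330]
  130 → disc 4 (new)  [load 130/330]
  160 → disc 4  [load 290/330]
  230 → disc 5 (new)  [load 230/330]
  90 → disc 5  [load 320/330]
  120 → disc 6 (new)  [load 120/330]
  270 → disc 7 (new)  [load 270/330]
  290 → disc 8 (new)  [load 290/330]
8 discs opened.

8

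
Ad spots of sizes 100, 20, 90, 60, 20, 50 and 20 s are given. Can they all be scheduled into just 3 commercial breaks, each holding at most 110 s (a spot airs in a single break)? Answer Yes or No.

Total = 360 s; ⌈360/110⌉ = 4.
At least 4 commercial breaks are required, but only 3 are allowed.

No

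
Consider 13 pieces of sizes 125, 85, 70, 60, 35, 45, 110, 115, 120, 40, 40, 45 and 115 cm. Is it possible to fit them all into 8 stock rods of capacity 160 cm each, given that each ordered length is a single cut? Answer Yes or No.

A valid assignment using 7 stock rods:
  stock rod 1: 125 + 35 = 160
  stock rod 2: 120 + 40 = 160
  stock rod 3: 115 + 45 = 160
  stock rod 4: 115 + 45 = 160
  stock rod 5: 110 + 40 = 150
  stock rod 6: 85 + 70 = 155
  stock rod 7: 60 = 60
That uses only 7 ≤ 8, so 8 stock rods are enough.

Yes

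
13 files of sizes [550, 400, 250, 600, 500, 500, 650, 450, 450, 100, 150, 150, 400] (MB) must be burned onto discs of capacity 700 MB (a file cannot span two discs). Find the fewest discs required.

Total = 650 + 600 + 550 + 500 + 500 + 450 + 450 + 400 + 400 + 250 + 150 + 150 + 100 = 5150 MB.
Lower bound: ⌈5150/700⌉ = 8 discs.
Also, 9 files each exceed 350 MB, and no two of those can share a disc, so at least 9 discs are needed.
A packing using 9 discs:
  disc 1: 650 = 650
  disc 2: 600 + 100 = 700
  disc 3: 550 + 150 = 700
  disc 4: 500 + 150 = 650
  disc 5: 500 = 500
  disc 6: 450 + 250 = 700
  disc 7: 450 = 450
  disc 8: 400 = 400
  disc 9: 400 = 400
This matches the lower bound, so 9 is optimal.

9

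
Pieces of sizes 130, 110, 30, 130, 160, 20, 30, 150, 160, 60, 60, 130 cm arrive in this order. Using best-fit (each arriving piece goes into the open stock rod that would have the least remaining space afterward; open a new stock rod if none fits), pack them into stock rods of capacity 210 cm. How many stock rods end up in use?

7

  130 → stock rod 1 (new)  [load 130/210]
  110 → stock rod 2 (new)  [load 110/210]
  30 → stock rod 1  [load 160/210]
  130 → stock rod 3 (new)  [load 130/210]
  160 → stock rod 4 (new)  [load 160/210]
  20 → stock rod 1  [load 180/210]
  30 → stock rod 1  [load 210/210]
  150 → stock rod 5 (new)  [load 150/210]
  160 → stock rod 6 (new)  [load 160/210]
  60 → stock rod 5  [load 210/210]
  60 → stock rod 3  [load 190/210]
  130 → stock rod 7 (new)  [load 130/210]
7 stock rods opened.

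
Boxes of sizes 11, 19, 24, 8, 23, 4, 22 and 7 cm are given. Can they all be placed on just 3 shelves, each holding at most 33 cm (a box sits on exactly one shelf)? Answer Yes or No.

Total = 118 cm; ⌈118/33⌉ = 4.
At least 4 shelves are required, but only 3 are allowed.

No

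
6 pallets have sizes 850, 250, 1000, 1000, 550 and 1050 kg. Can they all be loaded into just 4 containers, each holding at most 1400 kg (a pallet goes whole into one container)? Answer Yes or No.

A valid assignment using 4 containers:
  container 1: 1050 + 250 = 1300
  container 2: 1000 = 1000
  container 3: 1000 = 1000
  container 4: 850 + 550 = 1400
Every load is within 1400 kg, so 4 containers suffice.

Yes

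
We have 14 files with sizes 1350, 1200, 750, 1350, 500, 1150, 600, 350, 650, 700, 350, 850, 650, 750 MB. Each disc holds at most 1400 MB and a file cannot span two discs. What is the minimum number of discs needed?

Total = 1350 + 1350 + 1200 + 1150 + 850 + 750 + 750 + 700 + 650 + 650 + 600 + 500 + 350 + 350 = 11200 MB.
Lower bound: ⌈11200/1400⌉ = 8 discs.
A packing using 9 discs:
  disc 1: 1350 = 1350
  disc 2: 1350 = 1350
  disc 3: 1200 = 1200
  disc 4: 1150 = 1150
  disc 5: 850 + 500 = 1350
  disc 6: 750 + 650 = 1400
  disc 7: 750 + 650 = 1400
  disc 8: 700 + 600 = 1300
  disc 9: 350 + 350 = 700
No arrangement into 8 discs stays within capacity, so 9 is optimal.

9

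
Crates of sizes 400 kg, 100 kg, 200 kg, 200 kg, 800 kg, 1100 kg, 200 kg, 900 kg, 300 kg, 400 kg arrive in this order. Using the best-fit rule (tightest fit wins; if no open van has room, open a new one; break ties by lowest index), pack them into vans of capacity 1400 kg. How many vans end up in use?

  400 → van 1 (new)  [load 400/1400]
  100 → van 1  [load 500/1400]
  200 → van 1  [load 700/1400]
  200 → van 1  [load 900/1400]
  800 → van 2 (new)  [load 800/1400]
  1100 → van 3 (new)  [load 1100/1400]
  200 → van 3  [load 1300/1400]
  900 → van 4 (new)  [load 900/1400]
  300 → van 1  [load 1200/1400]
  400 → van 4  [load 1300/1400]
4 vans opened.

4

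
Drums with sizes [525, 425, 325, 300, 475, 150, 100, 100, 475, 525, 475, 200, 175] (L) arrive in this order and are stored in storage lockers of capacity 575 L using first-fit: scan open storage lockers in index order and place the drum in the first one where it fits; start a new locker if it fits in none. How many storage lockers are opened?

  525 → locker 1 (new)  [load 525/575]
  425 → locker 2 (new)  [load 425/575]
  325 → locker 3 (new)  [load 325/575]
  300 → locker 4 (new)  [load 300/575]
  475 → locker 5 (new)  [load 475/575]
  150 → locker 2  [load 575/575]
  100 → locker 3  [load 425/575]
  100 → locker 3  [load 525/575]
  475 → locker 6 (new)  [load 475/575]
  525 → locker 7 (new)  [load 525/575]
  475 → locker 8 (new)  [load 475/575]
  200 → locker 4  [load 500/575]
  175 → locker 9 (new)  [load 175/575]
9 storage lockers opened.

9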